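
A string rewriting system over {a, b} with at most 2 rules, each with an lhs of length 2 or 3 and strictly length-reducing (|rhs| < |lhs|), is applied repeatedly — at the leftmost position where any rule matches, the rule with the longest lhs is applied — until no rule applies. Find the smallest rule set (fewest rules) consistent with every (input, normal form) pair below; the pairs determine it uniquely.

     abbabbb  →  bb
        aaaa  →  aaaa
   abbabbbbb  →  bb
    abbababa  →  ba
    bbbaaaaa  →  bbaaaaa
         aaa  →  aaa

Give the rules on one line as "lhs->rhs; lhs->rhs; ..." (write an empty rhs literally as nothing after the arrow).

ab->; bbb->bb

  | abbabbb => babbb => bbb => bb
  | aaaa
  | abbabbbbb => babbbbb => bbbbb => bbbb => bbb => bb
  | abbababa => bababa => baba => ba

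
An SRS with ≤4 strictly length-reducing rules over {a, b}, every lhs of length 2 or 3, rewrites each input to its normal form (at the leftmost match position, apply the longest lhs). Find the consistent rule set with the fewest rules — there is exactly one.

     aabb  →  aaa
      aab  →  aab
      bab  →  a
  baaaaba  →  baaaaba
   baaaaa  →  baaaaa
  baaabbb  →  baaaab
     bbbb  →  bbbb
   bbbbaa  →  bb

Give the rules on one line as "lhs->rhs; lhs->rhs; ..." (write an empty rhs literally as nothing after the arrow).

  | aabb => aaa
  | aab
  | bab => a
  | baaaaba

abb->aa; bab->a; bba->b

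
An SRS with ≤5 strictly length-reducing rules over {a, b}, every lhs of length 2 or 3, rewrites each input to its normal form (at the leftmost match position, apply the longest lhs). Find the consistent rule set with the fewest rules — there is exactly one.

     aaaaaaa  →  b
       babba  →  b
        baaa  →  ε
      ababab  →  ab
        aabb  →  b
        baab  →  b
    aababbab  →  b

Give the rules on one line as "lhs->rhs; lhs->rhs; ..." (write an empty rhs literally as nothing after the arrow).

  | aaaaaaa => baaaaa => bbaaa => aa => b
  | babba => baba => baa => bb => b
  | baaa => bba => ε
  | ababab => abaab => abbb => abb => ab

aa->b; bab->ba; bb->b; bba->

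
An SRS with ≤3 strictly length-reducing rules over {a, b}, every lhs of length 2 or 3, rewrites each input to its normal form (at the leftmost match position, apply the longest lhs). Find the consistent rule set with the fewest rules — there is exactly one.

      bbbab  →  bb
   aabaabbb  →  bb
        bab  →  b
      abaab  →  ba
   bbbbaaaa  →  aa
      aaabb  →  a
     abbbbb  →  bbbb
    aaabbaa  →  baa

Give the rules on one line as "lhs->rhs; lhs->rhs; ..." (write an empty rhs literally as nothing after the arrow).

ab->; aba->ba; bba->

  | bbbab => bb
  | aabaabbb => abaabbb => baabbb => babb => bb
  | bab => b
  | abaab => baab => ba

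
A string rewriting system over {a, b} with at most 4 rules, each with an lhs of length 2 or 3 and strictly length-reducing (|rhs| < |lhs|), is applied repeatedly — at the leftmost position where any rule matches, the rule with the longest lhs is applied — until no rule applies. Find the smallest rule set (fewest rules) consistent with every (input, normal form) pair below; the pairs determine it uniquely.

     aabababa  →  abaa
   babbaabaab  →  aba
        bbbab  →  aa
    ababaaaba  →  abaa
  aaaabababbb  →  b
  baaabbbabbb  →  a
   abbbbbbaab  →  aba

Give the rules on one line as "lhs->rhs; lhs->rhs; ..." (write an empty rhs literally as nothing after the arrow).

  | aabababa => baababa => bbaaba => aaaba => abaa
  | babbaabaab => bbaabaab => aaabaab => abaaab => ababa => aba
  | bbbab => baab => bba => aa
  | ababaaaba => abaaaba => ababaa => abaa

aab->ba; bab->b; bb->a; bbb->ba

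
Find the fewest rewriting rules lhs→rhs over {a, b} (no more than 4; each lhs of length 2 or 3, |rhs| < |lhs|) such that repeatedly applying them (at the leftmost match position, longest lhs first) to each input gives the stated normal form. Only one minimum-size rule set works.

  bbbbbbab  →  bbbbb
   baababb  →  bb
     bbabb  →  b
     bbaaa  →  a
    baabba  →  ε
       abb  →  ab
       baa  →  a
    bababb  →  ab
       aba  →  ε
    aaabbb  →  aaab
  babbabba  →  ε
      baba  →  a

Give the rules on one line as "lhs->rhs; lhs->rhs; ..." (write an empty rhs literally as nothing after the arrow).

aba->; abb->ab; ba->; bab->ba

  | bbbbbbab => bbbbbba => bbbbb
  | baababb => ababb => bb
  | bbabb => bbab => bba => b
  | bbaaa => baa => a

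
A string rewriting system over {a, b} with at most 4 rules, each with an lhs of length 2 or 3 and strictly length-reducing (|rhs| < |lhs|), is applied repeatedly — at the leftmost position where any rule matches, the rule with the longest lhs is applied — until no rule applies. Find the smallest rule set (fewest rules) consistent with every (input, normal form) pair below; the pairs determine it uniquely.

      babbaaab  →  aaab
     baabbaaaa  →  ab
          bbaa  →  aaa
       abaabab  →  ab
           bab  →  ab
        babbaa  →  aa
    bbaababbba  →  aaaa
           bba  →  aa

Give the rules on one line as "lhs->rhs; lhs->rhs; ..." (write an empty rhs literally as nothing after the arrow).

abb->; ba->a; baa->b; bb->a

  | babbaaab => abbaaab => aaab
  | baabbaaaa => bbbaaaa => abaaaa => abaa => ab
  | bbaa => aaa
  | abaabab => abbab => ab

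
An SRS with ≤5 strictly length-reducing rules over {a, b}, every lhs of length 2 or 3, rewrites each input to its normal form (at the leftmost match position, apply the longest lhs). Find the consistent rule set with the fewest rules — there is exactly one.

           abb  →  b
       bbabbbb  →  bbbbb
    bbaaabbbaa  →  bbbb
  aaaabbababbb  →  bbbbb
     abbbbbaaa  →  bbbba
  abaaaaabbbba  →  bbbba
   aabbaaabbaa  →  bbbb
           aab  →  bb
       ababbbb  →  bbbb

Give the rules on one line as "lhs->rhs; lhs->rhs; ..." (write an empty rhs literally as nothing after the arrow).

  | abb => b
  | bbabbbb => bbbbb
  | bbaaabbbaa => bababbbaa => bbabbbaa => bbbbaa => bbbab => bbbb
  | aaaabbababbb => baabbababbb => abbbababbb => bbababbb => bbbabbb => bbbbb

aa->b; ab->b; abb->b; baa->ab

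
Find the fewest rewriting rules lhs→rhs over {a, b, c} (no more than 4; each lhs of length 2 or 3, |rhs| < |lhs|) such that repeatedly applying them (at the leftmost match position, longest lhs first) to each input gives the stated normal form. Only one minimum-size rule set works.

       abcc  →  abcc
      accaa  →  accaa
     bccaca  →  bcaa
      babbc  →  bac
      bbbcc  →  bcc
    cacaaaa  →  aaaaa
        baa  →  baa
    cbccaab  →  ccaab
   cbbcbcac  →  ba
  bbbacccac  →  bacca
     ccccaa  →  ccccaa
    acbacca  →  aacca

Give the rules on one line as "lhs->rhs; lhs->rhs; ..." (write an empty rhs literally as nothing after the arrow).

  | abcc
  | accaa
  | bccaca => bcaa
  | babbc => bac

bb->; cac->a; cb->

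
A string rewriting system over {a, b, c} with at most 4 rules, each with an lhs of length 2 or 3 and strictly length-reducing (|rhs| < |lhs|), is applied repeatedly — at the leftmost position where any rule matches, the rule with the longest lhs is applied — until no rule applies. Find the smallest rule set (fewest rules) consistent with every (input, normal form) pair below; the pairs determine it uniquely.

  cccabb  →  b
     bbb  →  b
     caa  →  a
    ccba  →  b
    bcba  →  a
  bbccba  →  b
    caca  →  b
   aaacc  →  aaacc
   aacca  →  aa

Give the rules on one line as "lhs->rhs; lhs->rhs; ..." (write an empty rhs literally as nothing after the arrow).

ba->a; bb->b; ca->b; cb->

  | cccabb => ccbbb => cbb => b
  | bbb => bb => b
  | caa => ba => a
  | ccba => ca => b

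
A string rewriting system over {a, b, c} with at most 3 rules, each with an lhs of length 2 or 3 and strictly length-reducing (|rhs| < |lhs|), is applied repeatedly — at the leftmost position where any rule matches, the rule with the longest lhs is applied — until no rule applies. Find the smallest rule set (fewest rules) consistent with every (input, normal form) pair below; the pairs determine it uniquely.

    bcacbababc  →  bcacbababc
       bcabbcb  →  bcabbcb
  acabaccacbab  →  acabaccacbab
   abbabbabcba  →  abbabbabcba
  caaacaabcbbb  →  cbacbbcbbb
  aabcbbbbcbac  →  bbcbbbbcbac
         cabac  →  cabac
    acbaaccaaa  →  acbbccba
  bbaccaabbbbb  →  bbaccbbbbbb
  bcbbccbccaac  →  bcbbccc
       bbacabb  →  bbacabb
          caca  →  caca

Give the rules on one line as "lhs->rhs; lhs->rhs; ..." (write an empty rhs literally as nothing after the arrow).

  | bcacbababc
  | bcabbcb
  | acabaccacbab
  | abbabbabcba

aa->b; cbc->c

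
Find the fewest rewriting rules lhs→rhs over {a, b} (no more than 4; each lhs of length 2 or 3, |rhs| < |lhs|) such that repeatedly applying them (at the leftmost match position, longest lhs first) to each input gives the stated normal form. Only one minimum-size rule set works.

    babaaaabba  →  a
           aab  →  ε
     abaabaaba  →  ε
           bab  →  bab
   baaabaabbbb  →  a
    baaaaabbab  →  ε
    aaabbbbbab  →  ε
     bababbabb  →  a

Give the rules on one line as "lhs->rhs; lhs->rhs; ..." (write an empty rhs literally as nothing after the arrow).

  | babaaaabba => baaabba => baabba => bba => aa => a
  | aab => ε
  | abaabaaba => abaaba => aba => ε
  | bab

aa->a; aab->; aba->; bb->a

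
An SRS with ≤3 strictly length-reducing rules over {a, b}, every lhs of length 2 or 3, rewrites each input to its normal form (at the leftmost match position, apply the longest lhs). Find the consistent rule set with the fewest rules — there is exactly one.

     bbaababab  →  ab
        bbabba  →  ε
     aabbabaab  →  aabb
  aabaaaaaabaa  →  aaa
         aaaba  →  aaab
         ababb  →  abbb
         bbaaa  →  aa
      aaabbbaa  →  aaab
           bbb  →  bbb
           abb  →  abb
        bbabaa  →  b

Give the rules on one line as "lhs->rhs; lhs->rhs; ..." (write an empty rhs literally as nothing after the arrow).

ba->b; bba->

  | bbaababab => ababab => abbab => ab
  | bbabba => bba => ε
  | aabbabaab => aabaab => aabab => aabb
  | aabaaaaaabaa => aabaaaaabaa => aabaaaabaa => aabaaabaa => aabaabaa => aababaa => aabbaa => aaa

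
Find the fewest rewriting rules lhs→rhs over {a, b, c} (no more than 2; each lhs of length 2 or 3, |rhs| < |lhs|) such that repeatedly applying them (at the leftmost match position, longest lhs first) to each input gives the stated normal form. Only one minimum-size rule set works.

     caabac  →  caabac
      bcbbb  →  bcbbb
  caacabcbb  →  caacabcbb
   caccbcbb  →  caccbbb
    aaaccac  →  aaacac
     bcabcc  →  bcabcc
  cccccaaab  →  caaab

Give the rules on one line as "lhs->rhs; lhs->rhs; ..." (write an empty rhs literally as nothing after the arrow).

cbc->cb; cca->ca

  | caabac
  | bcbbb
  | caacabcbb
  | caccbcbb => caccbbb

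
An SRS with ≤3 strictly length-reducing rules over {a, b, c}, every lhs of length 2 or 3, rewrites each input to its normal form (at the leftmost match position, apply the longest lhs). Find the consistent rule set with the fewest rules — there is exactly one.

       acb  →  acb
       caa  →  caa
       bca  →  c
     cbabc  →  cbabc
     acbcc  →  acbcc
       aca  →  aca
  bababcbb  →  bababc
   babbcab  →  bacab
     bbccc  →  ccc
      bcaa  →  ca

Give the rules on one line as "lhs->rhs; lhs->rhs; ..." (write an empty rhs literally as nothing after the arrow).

  | acb
  | caa
  | bca => c
  | cbabc

bb->; bca->c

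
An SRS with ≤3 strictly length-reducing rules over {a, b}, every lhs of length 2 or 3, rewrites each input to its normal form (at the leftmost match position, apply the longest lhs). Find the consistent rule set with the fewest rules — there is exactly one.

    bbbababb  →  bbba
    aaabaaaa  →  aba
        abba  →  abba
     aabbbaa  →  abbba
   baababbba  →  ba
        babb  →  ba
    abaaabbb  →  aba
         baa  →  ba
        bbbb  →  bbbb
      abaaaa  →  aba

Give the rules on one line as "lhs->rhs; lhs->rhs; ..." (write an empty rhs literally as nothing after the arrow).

  | bbbababb => bbbaabb => bbbabb => bbbab => bbba
  | aaabaaaa => aabaaaa => abaaaa => abaaa => abaa => aba
  | abba
  | aabbbaa => abbbaa => abbba

aa->a; bab->ba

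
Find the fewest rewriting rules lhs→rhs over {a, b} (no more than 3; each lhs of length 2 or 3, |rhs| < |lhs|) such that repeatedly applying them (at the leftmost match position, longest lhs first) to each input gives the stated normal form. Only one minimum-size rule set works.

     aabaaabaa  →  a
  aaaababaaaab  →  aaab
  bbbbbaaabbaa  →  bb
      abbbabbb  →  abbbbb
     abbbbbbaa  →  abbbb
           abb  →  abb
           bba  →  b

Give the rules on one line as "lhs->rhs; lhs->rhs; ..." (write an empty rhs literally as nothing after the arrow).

aba->ba; ba->

  | aabaaabaa => abaaabaa => baaabaa => aabaa => abaa => baa => a
  | aaaababaaaab => aaababaaaab => aababaaaab => ababaaaab => babaaaab => baaaab => aaab
  | bbbbbaaabbaa => bbbbaabbaa => bbbabbaa => bbbbaa => bbba => bb
  | abbbabbb => abbbbb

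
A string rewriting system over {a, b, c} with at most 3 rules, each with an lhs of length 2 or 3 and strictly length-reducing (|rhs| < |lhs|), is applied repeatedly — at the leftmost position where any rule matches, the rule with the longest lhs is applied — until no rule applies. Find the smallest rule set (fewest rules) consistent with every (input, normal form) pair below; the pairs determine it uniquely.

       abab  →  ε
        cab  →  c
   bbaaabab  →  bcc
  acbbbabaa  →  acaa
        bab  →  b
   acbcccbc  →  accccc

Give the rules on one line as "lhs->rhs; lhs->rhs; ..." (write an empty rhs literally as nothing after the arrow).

ab->; baa->cc; cb->c

  | abab => ab => ε
  | cab => c
  | bbaaabab => bccabab => bccab => bcc
  | acbbbabaa => acbbabaa => acbabaa => acabaa => acaa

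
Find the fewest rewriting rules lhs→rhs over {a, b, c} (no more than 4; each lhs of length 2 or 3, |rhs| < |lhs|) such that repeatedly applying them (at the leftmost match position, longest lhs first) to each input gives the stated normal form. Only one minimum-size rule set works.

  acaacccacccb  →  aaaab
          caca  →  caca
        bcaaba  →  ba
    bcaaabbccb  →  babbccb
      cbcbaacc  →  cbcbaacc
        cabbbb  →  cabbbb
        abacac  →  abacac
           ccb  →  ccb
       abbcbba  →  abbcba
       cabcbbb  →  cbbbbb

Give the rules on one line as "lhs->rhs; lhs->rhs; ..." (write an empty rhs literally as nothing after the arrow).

abc->bb; bba->ba; caa->; ccc->a

  | acaacccacccb => acccacccb => aaacccb => aaaab
  | caca
  | bcaaba => bba => ba
  | bcaaabbccb => babbccb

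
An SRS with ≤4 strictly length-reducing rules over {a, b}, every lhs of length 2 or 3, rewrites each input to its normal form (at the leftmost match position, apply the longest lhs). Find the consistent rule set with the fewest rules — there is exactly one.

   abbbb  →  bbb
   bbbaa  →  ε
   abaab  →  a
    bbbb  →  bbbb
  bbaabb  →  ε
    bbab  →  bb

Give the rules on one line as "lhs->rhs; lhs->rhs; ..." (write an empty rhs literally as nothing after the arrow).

aa->; aab->a; ab->; baa->aa

  | abbbb => bbb
  | bbbaa => bbaa => baa => aa => ε
  | abaab => aab => a
  | bbbb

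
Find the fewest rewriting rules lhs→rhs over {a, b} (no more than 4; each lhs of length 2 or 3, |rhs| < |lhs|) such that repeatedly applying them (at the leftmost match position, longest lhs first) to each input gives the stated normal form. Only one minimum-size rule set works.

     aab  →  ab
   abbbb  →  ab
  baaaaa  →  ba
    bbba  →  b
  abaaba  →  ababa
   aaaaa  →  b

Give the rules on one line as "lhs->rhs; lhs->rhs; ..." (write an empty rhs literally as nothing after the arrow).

aa->a; aaa->ba; bb->b; bba->b

  | aab => ab
  | abbbb => abbb => abb => ab
  | baaaaa => bbaaa => baa => ba
  | bbba => bba => b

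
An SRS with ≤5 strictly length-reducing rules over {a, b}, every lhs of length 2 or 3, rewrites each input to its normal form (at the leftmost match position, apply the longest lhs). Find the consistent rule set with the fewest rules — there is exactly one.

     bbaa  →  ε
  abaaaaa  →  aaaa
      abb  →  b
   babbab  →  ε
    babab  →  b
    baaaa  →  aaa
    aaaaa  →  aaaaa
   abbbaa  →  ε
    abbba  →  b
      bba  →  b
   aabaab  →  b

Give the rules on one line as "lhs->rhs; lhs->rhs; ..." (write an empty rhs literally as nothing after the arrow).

ab->b; abb->b; ba->; bab->

  | bbaa => ba => ε
  | abaaaaa => baaaaa => aaaa
  | abb => b
  | babbab => bab => ε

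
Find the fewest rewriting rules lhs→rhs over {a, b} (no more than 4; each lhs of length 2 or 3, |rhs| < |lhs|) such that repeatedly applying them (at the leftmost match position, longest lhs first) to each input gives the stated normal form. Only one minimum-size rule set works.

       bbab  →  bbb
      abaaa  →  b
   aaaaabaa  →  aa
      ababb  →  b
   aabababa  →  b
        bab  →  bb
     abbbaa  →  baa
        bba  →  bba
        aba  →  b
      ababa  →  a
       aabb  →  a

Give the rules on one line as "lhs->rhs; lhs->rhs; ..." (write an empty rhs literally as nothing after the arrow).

aaa->ab; ab->b; aba->ab; abb->

  | bbab => bbb
  | abaaa => abaa => aba => ab => b
  | aaaaabaa => abaabaa => ababaa => abbaa => aa
  | ababb => abbb => b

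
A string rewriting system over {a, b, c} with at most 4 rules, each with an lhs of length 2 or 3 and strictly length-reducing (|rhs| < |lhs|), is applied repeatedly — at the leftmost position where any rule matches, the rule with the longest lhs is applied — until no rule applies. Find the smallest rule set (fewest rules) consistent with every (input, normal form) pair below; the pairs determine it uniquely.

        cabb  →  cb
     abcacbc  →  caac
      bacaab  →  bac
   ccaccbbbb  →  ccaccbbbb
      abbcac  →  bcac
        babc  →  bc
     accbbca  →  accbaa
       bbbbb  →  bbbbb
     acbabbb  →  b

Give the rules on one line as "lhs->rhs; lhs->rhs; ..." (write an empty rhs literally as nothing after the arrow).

  | cabb => cb
  | abcacbc => cacbc => caac
  | bacaab => bac
  | ccaccbbbb

aab->; ab->; acb->aa; bbc->ba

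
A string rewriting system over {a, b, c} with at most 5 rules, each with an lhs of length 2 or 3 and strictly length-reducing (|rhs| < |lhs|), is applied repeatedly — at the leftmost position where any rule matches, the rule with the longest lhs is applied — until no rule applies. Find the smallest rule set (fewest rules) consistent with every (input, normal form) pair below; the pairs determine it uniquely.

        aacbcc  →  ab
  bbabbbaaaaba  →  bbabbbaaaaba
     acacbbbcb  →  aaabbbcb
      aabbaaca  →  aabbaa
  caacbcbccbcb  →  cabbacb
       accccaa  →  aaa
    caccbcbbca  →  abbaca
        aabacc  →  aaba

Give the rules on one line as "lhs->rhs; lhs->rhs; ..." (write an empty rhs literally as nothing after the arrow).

aac->a; cac->aa; cbb->ba; cc->

  | aacbcc => abcc => ab
  | bbabbbaaaaba
  | acacbbbcb => aaabbbcb
  | aabbaaca => aabbaa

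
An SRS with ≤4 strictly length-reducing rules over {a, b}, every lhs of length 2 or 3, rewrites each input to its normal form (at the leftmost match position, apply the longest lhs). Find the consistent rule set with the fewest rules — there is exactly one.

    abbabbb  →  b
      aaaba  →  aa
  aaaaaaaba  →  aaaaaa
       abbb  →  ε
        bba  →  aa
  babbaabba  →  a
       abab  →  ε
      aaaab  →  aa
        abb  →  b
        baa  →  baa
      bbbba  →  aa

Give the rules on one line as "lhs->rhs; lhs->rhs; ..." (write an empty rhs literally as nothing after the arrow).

  | abbabbb => babbb => bbb => b
  | aaaba => aa
  | aaaaaaaba => aaaaaa
  | abbb => bb => ε

aab->; ab->; bb->; bba->aa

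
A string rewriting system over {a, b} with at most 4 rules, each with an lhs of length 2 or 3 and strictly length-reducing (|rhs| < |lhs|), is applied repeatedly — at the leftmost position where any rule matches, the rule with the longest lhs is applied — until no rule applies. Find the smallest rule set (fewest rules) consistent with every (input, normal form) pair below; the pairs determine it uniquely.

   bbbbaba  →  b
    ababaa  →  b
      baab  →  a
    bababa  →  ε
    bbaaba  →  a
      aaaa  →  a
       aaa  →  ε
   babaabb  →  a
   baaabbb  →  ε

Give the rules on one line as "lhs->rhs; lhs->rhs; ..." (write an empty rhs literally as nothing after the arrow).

aa->b; ab->a; ba->; bb->

  | bbbbaba => bbaba => aba => aa => b
  | ababaa => aabaa => bbaa => aa => b
  | baab => ab => a
  | bababa => baba => ba => ε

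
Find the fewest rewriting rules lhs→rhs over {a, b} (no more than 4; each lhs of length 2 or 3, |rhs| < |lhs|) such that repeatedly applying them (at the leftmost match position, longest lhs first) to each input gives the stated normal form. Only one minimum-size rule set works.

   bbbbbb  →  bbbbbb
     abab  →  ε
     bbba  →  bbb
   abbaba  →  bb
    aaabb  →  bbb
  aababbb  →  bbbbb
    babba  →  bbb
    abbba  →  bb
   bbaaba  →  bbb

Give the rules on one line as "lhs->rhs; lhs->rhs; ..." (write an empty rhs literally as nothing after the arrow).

aa->b; ab->; ba->b

  | bbbbbb
  | abab => ab => ε
  | bbba => bbb
  | abbaba => baba => bba => bb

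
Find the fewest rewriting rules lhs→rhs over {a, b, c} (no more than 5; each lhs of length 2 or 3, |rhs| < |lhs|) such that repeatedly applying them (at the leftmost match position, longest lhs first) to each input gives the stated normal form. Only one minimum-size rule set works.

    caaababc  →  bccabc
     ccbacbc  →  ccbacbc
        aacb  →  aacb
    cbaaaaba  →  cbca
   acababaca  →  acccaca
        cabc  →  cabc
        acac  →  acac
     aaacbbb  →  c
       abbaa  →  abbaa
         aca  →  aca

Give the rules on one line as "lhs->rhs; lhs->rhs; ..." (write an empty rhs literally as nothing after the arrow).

aaa->; aba->ca; bbb->; caa->bc

  | caaababc => bcababc => bccabc
  | ccbacbc
  | aacb
  | cbaaaaba => cbaba => cbca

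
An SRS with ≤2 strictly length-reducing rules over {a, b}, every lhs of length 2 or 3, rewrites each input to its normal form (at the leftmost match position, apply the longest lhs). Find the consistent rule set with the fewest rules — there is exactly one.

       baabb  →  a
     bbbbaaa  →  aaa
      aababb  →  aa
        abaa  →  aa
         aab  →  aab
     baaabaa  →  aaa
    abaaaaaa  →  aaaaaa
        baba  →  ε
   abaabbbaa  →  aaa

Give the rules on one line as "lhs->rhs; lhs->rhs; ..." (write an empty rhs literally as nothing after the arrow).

  | baabb => abb => a
  | bbbbaaa => bbaaa => aaa
  | aababb => aabb => aa
  | abaa => aa

ba->; bb->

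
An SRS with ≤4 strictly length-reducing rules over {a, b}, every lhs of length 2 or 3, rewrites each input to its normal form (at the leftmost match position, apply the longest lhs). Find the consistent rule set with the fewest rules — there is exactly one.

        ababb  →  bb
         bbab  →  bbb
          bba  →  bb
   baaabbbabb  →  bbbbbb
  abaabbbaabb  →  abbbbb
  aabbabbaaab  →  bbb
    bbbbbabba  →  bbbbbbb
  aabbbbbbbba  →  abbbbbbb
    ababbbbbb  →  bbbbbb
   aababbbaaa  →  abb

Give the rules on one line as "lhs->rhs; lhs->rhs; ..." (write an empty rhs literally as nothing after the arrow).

  | ababb => bb
  | bbab => bbb
  | bba => bb
  | baaabbbabb => baabbbabb => babbbabb => bbbbabb => bbbbbb

aab->a; aba->; ba->b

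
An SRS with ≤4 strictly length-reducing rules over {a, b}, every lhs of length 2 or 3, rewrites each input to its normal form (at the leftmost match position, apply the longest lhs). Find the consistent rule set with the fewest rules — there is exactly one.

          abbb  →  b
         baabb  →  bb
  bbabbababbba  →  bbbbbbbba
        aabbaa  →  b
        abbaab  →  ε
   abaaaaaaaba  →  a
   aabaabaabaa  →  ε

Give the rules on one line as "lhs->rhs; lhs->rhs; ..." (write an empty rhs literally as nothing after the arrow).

  | abbb => b
  | baabb => bb
  | bbabbababbba => bbbbababbba => bbbbbabbba => bbbbbbbba
  | aabbaa => baa => b

aa->; aab->; abb->; bab->bb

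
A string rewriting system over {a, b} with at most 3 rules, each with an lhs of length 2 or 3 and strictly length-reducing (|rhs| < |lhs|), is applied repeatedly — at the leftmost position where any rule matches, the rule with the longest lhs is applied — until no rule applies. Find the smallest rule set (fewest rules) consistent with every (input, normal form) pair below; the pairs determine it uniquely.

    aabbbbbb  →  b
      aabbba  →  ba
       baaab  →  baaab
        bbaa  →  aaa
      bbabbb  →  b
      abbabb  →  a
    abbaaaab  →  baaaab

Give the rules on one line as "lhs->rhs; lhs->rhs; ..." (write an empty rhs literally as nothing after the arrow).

abb->b; bb->a

  | aabbbbbb => abbbbb => bbbb => abb => b
  | aabbba => abba => ba
  | baaab
  | bbaa => aaa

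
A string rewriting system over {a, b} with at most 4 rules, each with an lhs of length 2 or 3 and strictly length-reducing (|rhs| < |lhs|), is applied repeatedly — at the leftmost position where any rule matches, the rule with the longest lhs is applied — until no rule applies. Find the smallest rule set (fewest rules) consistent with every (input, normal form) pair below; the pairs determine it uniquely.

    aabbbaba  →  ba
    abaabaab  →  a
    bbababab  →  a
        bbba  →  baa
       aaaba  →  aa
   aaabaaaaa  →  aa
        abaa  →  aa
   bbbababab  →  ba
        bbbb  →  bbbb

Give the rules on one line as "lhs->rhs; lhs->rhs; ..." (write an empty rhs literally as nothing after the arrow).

aaa->aa; ab->; bba->aa

  | aabbbaba => abbaba => baba => ba
  | abaabaab => aabaab => aaab => aab => a
  | bbababab => aababab => aabab => aab => a
  | bbba => baa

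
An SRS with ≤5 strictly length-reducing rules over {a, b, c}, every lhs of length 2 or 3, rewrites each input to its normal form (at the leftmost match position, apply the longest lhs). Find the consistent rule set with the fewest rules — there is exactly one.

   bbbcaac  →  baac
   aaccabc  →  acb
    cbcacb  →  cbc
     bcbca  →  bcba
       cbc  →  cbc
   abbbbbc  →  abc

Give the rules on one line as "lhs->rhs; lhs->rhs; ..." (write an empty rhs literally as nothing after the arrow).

aab->ca; bb->; ca->a; cac->cb

  | bbbcaac => bcaac => baac
  | aaccabc => aacabc => aaabc => acac => acb
  | cbcacb => cbcbb => cbc
  | bcbca => bcba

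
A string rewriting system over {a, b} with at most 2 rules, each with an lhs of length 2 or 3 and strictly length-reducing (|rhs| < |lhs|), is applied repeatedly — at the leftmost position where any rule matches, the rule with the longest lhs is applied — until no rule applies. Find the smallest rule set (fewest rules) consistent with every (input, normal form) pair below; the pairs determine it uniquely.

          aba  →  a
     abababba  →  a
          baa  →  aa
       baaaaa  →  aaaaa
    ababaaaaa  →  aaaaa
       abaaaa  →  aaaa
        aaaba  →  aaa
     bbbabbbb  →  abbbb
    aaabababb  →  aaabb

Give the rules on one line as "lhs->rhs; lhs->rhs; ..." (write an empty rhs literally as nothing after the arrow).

aba->a; ba->a

  | aba => a
  | abababba => ababba => abba => aba => a
  | baa => aa
  | baaaaa => aaaaa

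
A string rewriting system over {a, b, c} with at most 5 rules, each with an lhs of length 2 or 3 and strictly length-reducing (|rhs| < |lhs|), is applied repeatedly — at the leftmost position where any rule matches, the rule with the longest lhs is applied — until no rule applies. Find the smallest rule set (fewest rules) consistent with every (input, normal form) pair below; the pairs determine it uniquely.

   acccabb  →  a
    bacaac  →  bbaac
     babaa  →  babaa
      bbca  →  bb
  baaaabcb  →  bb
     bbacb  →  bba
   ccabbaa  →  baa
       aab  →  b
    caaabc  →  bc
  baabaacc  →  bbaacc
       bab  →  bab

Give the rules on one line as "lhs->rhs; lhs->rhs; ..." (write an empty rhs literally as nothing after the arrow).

  | acccabb => accbb => acb => a
  | bacaac => bbaac
  | babaa
  | bbca => bb

aab->b; aca->ba; ca->; cb->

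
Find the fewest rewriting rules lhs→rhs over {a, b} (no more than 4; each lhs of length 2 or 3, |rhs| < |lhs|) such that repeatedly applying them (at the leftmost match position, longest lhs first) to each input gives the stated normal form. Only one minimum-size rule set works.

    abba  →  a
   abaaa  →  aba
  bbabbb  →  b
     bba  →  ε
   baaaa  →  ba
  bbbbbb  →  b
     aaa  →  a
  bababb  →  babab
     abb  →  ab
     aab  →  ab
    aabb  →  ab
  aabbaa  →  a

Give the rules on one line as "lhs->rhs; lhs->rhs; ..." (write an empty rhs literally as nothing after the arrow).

aa->a; bb->b; bba->

  | abba => a
  | abaaa => abaa => aba
  | bbabbb => bbb => bb => b
  | bba => ε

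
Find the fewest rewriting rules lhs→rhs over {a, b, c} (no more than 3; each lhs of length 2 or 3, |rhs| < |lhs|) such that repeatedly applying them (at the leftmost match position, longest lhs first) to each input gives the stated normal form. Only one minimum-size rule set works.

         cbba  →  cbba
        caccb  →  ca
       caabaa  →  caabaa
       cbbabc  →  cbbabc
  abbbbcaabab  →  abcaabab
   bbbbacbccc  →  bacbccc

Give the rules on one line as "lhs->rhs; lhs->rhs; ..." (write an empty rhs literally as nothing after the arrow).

bbb->; ccb->

  | cbba
  | caccb => ca
  | caabaa
  | cbbabc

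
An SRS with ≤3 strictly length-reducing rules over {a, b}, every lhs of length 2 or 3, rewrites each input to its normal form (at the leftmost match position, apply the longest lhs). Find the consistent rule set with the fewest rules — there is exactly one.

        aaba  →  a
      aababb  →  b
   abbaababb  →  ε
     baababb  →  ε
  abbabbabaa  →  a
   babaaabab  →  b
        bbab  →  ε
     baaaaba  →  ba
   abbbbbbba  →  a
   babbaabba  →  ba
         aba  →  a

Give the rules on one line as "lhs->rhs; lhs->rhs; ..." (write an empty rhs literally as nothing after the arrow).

  | aaba => aba => a
  | aababb => ababb => abb => b
  | abbaababb => baababb => bababb => babb => bb => ε
  | baababb => bababb => babb => bb => ε

aa->a; ab->; bb->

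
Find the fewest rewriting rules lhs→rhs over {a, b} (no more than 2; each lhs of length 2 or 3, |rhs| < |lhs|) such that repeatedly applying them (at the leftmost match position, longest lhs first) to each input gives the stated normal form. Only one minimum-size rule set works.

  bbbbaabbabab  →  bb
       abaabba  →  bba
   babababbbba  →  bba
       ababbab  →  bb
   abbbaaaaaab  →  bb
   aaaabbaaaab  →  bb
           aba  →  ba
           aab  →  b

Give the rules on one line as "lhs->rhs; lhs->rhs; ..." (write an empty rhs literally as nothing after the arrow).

  | bbbbaabbabab => bbbaabbabab => bbaabbabab => bbabbabab => bbbbabab => bbbabab => bbabab => bbbab => bbab => bbb => bb
  | abaabba => baabba => babba => bbba => bba
  | babababbbba => bbababbbba => bbbabbbba => bbabbbba => bbbbbba => bbbbba => bbbba => bbba => bba
  | ababbab => babbab => bbbab => bbab => bbb => bb

ab->b; bbb->bb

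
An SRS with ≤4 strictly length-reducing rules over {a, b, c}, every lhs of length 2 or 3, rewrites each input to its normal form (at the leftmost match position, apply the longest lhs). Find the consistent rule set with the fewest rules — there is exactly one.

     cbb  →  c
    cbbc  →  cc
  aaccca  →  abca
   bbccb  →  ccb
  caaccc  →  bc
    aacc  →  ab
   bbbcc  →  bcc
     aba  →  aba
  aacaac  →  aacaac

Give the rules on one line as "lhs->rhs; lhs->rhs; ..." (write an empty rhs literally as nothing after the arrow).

acc->b; bb->; cab->b

  | cbb => c
  | cbbc => cc
  | aaccca => abca
  | bbccb => ccb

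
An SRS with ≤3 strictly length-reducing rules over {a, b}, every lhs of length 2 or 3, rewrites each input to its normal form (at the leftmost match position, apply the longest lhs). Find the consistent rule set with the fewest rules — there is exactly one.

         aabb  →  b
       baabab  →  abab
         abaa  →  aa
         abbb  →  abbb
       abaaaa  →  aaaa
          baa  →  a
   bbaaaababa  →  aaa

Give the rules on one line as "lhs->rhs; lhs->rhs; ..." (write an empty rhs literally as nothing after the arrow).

  | aabb => b
  | baabab => abab
  | abaa => aa
  | abbb

aab->; baa->a; bba->aa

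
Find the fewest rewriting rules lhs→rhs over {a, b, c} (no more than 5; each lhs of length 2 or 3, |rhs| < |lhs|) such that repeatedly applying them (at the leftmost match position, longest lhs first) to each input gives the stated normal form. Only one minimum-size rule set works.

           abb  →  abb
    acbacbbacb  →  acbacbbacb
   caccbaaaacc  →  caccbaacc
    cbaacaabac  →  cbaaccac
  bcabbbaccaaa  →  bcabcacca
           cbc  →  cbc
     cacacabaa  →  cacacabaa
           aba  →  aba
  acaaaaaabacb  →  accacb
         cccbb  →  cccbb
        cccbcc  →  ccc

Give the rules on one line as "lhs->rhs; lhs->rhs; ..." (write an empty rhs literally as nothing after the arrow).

  | abb
  | acbacbbacb
  | caccbaaaacc => caccbaacc
  | cbaacaabac => cbaaccac

aaa->a; aab->c; bbb->bc; bcc->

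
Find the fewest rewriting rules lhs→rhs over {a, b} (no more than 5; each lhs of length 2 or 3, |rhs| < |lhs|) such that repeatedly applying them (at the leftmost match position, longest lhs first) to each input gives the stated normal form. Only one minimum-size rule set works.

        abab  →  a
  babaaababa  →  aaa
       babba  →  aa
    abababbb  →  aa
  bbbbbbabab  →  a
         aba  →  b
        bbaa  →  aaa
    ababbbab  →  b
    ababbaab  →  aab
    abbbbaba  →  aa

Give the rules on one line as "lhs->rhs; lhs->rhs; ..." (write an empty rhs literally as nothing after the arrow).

  | abab => bb => a
  | babaaababa => baaababa => aababa => abba => aaa
  | babba => bba => aa
  | abababbb => bbabbb => aabbb => aa

aba->b; ba->; bb->a; bbb->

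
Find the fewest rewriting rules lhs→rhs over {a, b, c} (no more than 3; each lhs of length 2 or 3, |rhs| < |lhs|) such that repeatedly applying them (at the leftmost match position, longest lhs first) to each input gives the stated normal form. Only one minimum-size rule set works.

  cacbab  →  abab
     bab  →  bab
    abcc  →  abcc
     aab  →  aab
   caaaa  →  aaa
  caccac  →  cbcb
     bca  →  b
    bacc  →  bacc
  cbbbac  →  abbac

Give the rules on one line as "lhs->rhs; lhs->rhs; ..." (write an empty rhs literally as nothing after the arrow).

ca->; cac->cb; cbb->ab

  | cacbab => cbbab => abab
  | bab
  | abcc
  | aab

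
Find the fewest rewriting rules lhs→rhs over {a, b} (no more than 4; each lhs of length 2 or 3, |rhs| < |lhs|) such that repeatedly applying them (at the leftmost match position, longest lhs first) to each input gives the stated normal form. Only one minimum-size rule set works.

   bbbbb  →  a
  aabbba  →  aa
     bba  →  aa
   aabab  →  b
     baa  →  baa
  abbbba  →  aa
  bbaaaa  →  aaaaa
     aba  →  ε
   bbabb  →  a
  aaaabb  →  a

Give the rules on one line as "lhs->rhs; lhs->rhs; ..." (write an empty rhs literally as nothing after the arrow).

  | bbbbb => bbbb => bbb => bb => a
  | aabbba => abbba => bbba => bba => aa
  | bba => aa
  | aabab => ab => b

ab->b; aba->; bb->a; bbb->bb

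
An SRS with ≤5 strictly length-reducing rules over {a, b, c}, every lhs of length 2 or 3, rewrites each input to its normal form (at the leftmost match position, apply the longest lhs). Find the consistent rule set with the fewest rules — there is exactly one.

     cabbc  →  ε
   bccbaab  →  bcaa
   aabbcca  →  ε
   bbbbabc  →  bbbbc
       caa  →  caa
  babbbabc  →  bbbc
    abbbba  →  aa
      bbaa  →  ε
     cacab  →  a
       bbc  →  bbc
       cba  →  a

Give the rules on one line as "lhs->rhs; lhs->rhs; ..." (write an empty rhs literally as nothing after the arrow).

ab->a; ac->b; ba->; cb->

  | cabbc => cabc => cac => cb => ε
  | bccbaab => bcaab => bcaa
  | aabbcca => aabcca => aacca => abca => aca => ba => ε
  | bbbbabc => bbbbc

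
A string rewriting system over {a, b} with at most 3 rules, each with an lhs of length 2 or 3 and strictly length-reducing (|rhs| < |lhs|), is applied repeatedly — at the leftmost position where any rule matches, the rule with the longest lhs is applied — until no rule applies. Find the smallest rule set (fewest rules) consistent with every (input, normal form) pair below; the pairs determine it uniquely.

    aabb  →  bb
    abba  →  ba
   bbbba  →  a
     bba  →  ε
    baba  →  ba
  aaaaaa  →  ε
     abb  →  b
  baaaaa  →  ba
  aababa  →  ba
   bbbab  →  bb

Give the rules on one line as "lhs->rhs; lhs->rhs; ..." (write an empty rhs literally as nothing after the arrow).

  | aabb => bb
  | abba => ba
  | bbbba => bbaa => aaa => a
  | bba => aa => ε

aa->; ab->; bba->aa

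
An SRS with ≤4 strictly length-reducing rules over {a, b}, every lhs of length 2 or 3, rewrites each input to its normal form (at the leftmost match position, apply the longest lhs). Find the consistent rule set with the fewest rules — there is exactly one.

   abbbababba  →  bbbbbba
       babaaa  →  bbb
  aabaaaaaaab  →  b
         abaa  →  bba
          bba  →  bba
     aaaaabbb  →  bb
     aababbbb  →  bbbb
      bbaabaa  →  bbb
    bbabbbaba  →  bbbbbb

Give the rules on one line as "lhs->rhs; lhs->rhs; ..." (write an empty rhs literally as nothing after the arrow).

aa->; ab->; aba->bb

  | abbbababba => bbababba => bbbbbba
  | babaaa => bbbaa => bbb
  | aabaaaaaaab => baaaaaaab => baaaaab => baaab => bab => b
  | abaa => bba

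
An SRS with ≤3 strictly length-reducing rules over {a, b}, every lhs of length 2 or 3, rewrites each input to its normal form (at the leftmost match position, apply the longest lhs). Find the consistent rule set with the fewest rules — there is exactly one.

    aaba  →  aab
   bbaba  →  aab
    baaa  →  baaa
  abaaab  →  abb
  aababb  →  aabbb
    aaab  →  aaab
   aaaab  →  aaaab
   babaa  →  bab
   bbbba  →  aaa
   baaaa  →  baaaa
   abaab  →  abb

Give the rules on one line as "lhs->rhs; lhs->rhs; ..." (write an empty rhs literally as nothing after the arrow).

aba->ab; bba->aa

  | aaba => aab
  | bbaba => aaba => aab
  | baaa
  | abaaab => abaab => abab => abb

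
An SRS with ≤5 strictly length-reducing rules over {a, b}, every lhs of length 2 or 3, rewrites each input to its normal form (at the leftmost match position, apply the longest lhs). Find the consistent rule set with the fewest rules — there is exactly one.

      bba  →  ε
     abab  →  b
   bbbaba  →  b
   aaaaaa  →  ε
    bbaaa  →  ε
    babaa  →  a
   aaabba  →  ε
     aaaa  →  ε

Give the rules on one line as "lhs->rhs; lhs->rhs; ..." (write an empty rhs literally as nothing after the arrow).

  | bba => aa => ε
  | abab => aab => b
  | bbbaba => ababa => aaba => ba => b
  | aaaaaa => aaaa => aa => ε

aa->; ab->a; ba->b; bb->a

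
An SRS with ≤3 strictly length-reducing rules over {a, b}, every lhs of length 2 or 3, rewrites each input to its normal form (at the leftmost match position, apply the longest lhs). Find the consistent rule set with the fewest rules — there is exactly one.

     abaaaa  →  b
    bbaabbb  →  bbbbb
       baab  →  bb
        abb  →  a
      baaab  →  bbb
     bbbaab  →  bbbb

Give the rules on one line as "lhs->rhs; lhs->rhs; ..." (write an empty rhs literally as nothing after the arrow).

  | abaaaa => aaaaa => baa => b
  | bbaabbb => bbbbb
  | baab => bb
  | abb => ab => a

aa->; aaa->b; ab->a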